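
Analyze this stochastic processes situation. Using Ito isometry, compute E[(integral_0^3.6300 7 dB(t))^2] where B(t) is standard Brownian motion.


By Ito isometry: E[(int f dB)^2] = int f^2 dt
= 7^2 * 3.6300
= 49 * 3.6300 = 177.8700

177.8700


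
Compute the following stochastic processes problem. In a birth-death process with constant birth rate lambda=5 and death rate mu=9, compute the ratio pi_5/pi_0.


For birth-death process, pi_n/pi_0 = (lambda/mu)^n
= (5/9)^5
= 0.0529

0.0529


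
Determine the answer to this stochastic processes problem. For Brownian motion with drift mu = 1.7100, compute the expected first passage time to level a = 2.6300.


Expected first passage time = a/mu
= 2.6300/1.7100
= 1.5380

1.5380


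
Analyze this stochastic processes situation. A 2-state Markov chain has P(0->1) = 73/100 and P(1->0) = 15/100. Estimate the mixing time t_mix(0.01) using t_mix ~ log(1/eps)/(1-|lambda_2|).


lambda_2 = |1 - p01 - p10| = |1 - 0.7300 - 0.1500| = 0.1200
t_mix ~ log(1/eps)/(1 - |lambda_2|)
= log(100)/(1 - 0.1200) = 4.6052/0.8800
= 5.2331

5.2331


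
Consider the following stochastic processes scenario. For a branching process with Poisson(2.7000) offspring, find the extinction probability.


Since mu = 2.7000 > 1, extinction prob q < 1.
Solve s = exp(mu*(s-1)) iteratively.
q = 0.0844

0.0844


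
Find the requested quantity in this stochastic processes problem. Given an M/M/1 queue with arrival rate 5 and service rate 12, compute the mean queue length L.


rho = 5/12 = 0.4167
L = rho/(1-rho)
= 0.4167/0.5833
= 0.7143

0.7143


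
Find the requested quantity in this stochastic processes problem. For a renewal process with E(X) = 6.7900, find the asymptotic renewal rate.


Long-run renewal rate = 1/E(X)
= 1/6.7900
= 0.1473

0.1473


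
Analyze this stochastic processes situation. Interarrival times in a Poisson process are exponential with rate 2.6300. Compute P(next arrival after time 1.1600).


P(X > t) = exp(-lambda * t)
= exp(-2.6300 * 1.1600)
= exp(-3.0508) = 0.0473

0.0473


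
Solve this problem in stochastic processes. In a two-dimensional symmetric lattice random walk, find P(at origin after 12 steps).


P = C(12,6)^2 / 4^12
= 924^2 / 16777216
= 853776 / 16777216
= 0.0509

0.0509


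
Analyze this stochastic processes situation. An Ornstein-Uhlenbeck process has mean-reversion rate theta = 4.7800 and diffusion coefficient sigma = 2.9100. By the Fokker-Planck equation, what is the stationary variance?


Stationary variance = sigma^2 / (2*theta)
= 2.9100^2 / (2*4.7800)
= 8.4681 / 9.5600
= 0.8858

0.8858


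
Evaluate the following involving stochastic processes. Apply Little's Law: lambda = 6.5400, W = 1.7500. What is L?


Little's Law: L = lambda * W
= 6.5400 * 1.7500
= 11.4450

11.4450


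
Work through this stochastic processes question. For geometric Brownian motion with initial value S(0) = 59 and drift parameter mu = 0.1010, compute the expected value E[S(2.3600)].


E[S(t)] = S(0) * exp(mu * t)
= 59 * exp(0.1010 * 2.3600)
= 59 * 1.2692
= 74.8808

74.8808


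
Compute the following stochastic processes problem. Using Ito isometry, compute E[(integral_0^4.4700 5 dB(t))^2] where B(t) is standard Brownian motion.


By Ito isometry: E[(int f dB)^2] = int f^2 dt
= 5^2 * 4.4700
= 25 * 4.4700 = 111.7500

111.7500


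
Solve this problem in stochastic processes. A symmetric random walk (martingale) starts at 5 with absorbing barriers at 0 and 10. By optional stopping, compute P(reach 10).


By optional stopping theorem: E(M at tau) = M(0) = 5
P(hit 10)*10 + P(hit 0)*0 = 5
P(hit 10) = (5 - 0)/(10 - 0) = 1/2 = 0.5000

0.5000


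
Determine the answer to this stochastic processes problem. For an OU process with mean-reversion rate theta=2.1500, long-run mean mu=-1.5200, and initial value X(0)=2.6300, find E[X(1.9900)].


E[X(t)] = mu + (X(0) - mu)*exp(-theta*t)
= -1.5200 + (2.6300 - -1.5200)*exp(-2.1500*1.9900)
= -1.5200 + 4.1500 * 0.0139
= -1.4625

-1.4625


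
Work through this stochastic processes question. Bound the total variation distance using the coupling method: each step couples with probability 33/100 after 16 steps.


TV distance bound <= (1-delta)^n
= (1 - 0.3300)^16
= 0.6700^16
= 0.0016

0.0016


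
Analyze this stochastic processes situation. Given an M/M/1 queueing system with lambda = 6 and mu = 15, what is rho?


rho = lambda/mu
= 6/15
= 0.4000

0.4000


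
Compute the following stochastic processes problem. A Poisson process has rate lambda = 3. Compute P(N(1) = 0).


P(N(t)=k) = (lambda*t)^k * exp(-lambda*t) / k!
lambda*t = 3
= 3^0 * exp(-3) / 0!
= 1 * 0.0498 / 1
= 0.0498

0.0498


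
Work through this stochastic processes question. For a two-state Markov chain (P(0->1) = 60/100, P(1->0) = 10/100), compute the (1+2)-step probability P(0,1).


P^3 = P^1 * P^2
Computing via matrix multiplication of the transition matrix.
Entry (0,1) of P^3 = 0.8340

0.8340


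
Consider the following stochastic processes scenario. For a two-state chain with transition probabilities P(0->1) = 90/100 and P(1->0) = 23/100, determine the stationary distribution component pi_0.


Stationary distribution: pi_0 = p10/(p01+p10), pi_1 = p01/(p01+p10)
p01 = 0.9000, p10 = 0.2300
pi_0 = 0.2035

0.2035


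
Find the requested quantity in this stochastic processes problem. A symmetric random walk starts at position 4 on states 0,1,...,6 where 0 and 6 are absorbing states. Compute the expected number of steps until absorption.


For symmetric RW on 0,...,N with absorbing barriers, E(i) = i*(N-i)
E(4) = 4 * 2 = 8

8


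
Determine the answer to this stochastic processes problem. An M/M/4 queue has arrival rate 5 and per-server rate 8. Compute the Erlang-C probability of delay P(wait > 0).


a = lambda/mu = 0.6250
rho = a/c = 0.1562
Erlang-C formula applied:
C(c,a) = 0.0040

0.0040


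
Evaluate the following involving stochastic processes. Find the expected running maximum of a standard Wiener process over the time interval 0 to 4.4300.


E(max B(s)) = sqrt(2t/pi)
= sqrt(2*4.4300/pi)
= sqrt(2.8202)
= 1.6794

1.6794


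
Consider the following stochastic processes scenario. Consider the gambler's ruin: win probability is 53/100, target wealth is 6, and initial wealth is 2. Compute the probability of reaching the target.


Gambler's ruin formula:
r = q/p = 0.4700/0.5300 = 0.8868
P(win) = (1 - r^i)/(1 - r^N)
= (1 - 0.8868^2)/(1 - 0.8868^6)
= 0.4158

0.4158


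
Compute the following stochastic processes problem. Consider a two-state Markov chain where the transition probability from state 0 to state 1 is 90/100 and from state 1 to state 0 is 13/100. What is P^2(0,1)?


Computing P^2 by matrix multiplication.
P = [[0.1000, 0.9000], [0.1300, 0.8700]]
After raising P to the power 2:
P^2(0,1) = 0.8730

0.8730


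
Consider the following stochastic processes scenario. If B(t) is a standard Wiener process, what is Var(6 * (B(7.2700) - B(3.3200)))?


Var(alpha*(B(t)-B(s))) = alpha^2 * (t-s)
= 6^2 * (7.2700 - 3.3200)
= 36 * 3.9500
= 142.2000

142.2000


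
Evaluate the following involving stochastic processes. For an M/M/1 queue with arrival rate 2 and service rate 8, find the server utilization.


rho = lambda/mu
= 2/8
= 0.2500

0.2500


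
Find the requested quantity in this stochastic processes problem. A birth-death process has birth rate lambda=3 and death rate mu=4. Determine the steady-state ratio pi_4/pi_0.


For birth-death process, pi_n/pi_0 = (lambda/mu)^n
= (3/4)^4
= 0.3164

0.3164


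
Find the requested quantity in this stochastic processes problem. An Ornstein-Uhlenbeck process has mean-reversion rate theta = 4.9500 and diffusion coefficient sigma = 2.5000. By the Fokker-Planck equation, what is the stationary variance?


Stationary variance = sigma^2 / (2*theta)
= 2.5000^2 / (2*4.9500)
= 6.2500 / 9.9000
= 0.6313

0.6313


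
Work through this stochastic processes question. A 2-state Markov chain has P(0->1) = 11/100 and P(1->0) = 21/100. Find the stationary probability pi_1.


Stationary distribution: pi_0 = p10/(p01+p10), pi_1 = p01/(p01+p10)
p01 = 0.1100, p10 = 0.2100
pi_1 = 0.3438

0.3438


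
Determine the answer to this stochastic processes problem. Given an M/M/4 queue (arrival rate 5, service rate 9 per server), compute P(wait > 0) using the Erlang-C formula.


a = lambda/mu = 0.5556
rho = a/c = 0.1389
Erlang-C formula applied:
C(c,a) = 0.0026

0.0026


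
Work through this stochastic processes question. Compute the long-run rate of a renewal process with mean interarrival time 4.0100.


Long-run renewal rate = 1/E(X)
= 1/4.0100
= 0.2494

0.2494


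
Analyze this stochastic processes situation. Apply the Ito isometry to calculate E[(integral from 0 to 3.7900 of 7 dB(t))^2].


By Ito isometry: E[(int f dB)^2] = int f^2 dt
= 7^2 * 3.7900
= 49 * 3.7900 = 185.7100

185.7100


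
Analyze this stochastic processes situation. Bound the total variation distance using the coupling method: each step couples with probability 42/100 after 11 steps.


TV distance bound <= (1-delta)^n
= (1 - 0.4200)^11
= 0.5800^11
= 0.0025

0.0025


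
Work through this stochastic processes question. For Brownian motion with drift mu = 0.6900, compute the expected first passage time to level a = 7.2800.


Expected first passage time = a/mu
= 7.2800/0.6900
= 10.5507

10.5507


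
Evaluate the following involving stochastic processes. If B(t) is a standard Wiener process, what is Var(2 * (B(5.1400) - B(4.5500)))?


Var(alpha*(B(t)-B(s))) = alpha^2 * (t-s)
= 2^2 * (5.1400 - 4.5500)
= 4 * 0.5900
= 2.3600

2.3600


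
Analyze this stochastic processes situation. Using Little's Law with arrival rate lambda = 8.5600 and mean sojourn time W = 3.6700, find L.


Little's Law: L = lambda * W
= 8.5600 * 3.6700
= 31.4152

31.4152


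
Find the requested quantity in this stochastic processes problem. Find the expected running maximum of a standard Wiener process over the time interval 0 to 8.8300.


E(max B(s)) = sqrt(2t/pi)
= sqrt(2*8.8300/pi)
= sqrt(5.6214)
= 2.3709

2.3709


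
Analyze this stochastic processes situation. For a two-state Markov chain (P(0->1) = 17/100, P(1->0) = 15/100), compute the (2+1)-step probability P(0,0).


P^3 = P^2 * P^1
Computing via matrix multiplication of the transition matrix.
Entry (0,0) of P^3 = 0.6358

0.6358


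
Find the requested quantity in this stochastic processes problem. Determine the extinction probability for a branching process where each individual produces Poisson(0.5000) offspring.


Since mu = 0.5000 <= 1, extinction probability = 1.

1.0000


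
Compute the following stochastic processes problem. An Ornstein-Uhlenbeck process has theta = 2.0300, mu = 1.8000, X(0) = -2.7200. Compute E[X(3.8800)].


E[X(t)] = mu + (X(0) - mu)*exp(-theta*t)
= 1.8000 + (-2.7200 - 1.8000)*exp(-2.0300*3.8800)
= 1.8000 + -4.5200 * 3.7960e-04
= 1.7983

1.7983


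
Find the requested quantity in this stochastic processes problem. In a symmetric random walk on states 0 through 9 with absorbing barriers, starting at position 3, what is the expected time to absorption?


For symmetric RW on 0,...,N with absorbing barriers, E(i) = i*(N-i)
E(3) = 3 * 6 = 18

18


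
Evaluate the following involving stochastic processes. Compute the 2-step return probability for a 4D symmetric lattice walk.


P(return in 2 steps) = P(reverse first step) = 1/(2d)
= 1/8
= 0.1250

0.1250


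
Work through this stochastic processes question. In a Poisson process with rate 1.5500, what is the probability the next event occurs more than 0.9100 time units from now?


P(X > t) = exp(-lambda * t)
= exp(-1.5500 * 0.9100)
= exp(-1.4105) = 0.2440

0.2440


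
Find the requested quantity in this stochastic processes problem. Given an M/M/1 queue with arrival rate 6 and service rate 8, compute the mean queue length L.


rho = 6/8 = 0.7500
L = rho/(1-rho)
= 0.7500/0.2500
= 3.0000

3.0000


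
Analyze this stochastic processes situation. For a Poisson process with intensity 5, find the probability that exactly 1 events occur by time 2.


P(N(t)=k) = (lambda*t)^k * exp(-lambda*t) / k!
lambda*t = 10
= 10^1 * exp(-10) / 1!
= 10 * 4.5400e-05 / 1
= 4.5400e-04

4.5400e-04


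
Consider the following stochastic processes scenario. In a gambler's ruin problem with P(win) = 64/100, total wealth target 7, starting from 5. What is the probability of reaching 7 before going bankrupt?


Gambler's ruin formula:
r = q/p = 0.3600/0.6400 = 0.5625
P(win) = (1 - r^i)/(1 - r^N)
= (1 - 0.5625^5)/(1 - 0.5625^7)
= 0.9608

0.9608


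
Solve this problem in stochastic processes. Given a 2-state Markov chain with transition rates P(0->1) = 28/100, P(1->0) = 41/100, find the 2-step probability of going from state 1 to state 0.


Computing P^2 by matrix multiplication.
P = [[0.7200, 0.2800], [0.4100, 0.5900]]
After raising P to the power 2:
P^2(1,0) = 0.5371

0.5371


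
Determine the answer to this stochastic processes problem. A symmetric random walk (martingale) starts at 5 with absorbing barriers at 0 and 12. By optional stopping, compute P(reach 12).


By optional stopping theorem: E(M at tau) = M(0) = 5
P(hit 12)*12 + P(hit 0)*0 = 5
P(hit 12) = (5 - 0)/(12 - 0) = 5/12 = 0.4167

0.4167


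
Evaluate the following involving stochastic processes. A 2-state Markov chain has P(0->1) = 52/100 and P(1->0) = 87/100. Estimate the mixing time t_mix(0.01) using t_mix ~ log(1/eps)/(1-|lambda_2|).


lambda_2 = |1 - p01 - p10| = |1 - 0.5200 - 0.8700| = 0.3900
t_mix ~ log(1/eps)/(1 - |lambda_2|)
= log(100)/(1 - 0.3900) = 4.6052/0.6100
= 7.5495

7.5495


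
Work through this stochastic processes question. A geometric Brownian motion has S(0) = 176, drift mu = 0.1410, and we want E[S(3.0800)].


E[S(t)] = S(0) * exp(mu * t)
= 176 * exp(0.1410 * 3.0800)
= 176 * 1.5439
= 271.7178

271.7178


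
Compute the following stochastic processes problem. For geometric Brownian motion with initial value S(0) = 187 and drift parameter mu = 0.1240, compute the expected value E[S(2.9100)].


E[S(t)] = S(0) * exp(mu * t)
= 187 * exp(0.1240 * 2.9100)
= 187 * 1.4345
= 268.2578

268.2578


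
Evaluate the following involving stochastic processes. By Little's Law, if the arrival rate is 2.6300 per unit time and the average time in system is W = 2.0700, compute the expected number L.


Little's Law: L = lambda * W
= 2.6300 * 2.0700
= 5.4441

5.4441


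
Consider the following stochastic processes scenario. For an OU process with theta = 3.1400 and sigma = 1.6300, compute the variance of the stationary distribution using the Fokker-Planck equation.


Stationary variance = sigma^2 / (2*theta)
= 1.6300^2 / (2*3.1400)
= 2.6569 / 6.2800
= 0.4231

0.4231


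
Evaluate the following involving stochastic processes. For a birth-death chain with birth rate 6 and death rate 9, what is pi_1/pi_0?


For birth-death process, pi_n/pi_0 = (lambda/mu)^n
= (6/9)^1
= 0.6667

0.6667


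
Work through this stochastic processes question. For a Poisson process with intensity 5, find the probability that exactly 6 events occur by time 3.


P(N(t)=k) = (lambda*t)^k * exp(-lambda*t) / k!
lambda*t = 15
= 15^6 * exp(-15) / 6!
= 11390625 * 3.0590e-07 / 720
= 0.0048

0.0048


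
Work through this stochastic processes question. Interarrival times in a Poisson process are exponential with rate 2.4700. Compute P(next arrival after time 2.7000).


P(X > t) = exp(-lambda * t)
= exp(-2.4700 * 2.7000)
= exp(-6.6690) = 0.0013

0.0013


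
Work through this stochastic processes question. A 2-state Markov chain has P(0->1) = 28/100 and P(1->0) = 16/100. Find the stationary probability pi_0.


Stationary distribution: pi_0 = p10/(p01+p10), pi_1 = p01/(p01+p10)
p01 = 0.2800, p10 = 0.1600
pi_0 = 0.3636

0.3636


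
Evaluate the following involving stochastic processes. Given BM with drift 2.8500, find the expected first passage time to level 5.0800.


Expected first passage time = a/mu
= 5.0800/2.8500
= 1.7825

1.7825


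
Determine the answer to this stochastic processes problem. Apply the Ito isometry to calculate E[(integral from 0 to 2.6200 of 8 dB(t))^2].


By Ito isometry: E[(int f dB)^2] = int f^2 dt
= 8^2 * 2.6200
= 64 * 2.6200 = 167.6800

167.6800


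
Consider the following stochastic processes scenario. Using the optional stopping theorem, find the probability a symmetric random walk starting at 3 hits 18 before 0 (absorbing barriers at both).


By optional stopping theorem: E(M at tau) = M(0) = 3
P(hit 18)*18 + P(hit 0)*0 = 3
P(hit 18) = (3 - 0)/(18 - 0) = 1/6 = 0.1667

0.1667


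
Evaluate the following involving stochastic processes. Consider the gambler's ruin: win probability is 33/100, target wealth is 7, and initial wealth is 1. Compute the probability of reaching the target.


Gambler's ruin formula:
r = q/p = 0.6700/0.3300 = 2.0303
P(win) = (1 - r^i)/(1 - r^N)
= (1 - 2.0303^1)/(1 - 2.0303^7)
= 0.0073

0.0073


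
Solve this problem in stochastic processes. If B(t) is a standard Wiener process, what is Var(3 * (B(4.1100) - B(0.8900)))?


Var(alpha*(B(t)-B(s))) = alpha^2 * (t-s)
= 3^2 * (4.1100 - 0.8900)
= 9 * 3.2200
= 28.9800

28.9800


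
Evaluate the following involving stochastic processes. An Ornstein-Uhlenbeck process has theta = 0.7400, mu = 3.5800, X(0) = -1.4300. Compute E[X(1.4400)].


E[X(t)] = mu + (X(0) - mu)*exp(-theta*t)
= 3.5800 + (-1.4300 - 3.5800)*exp(-0.7400*1.4400)
= 3.5800 + -5.0100 * 0.3445
= 1.8539

1.8539


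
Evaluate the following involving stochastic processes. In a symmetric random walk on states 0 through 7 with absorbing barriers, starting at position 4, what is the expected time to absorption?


For symmetric RW on 0,...,N with absorbing barriers, E(i) = i*(N-i)
E(4) = 4 * 3 = 12

12


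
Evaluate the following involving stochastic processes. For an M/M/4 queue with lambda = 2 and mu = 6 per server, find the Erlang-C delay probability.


a = lambda/mu = 0.3333
rho = a/c = 0.0833
Erlang-C formula applied:
C(c,a) = 4.0209e-04

4.0209e-04


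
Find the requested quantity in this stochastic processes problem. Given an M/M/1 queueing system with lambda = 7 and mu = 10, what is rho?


rho = lambda/mu
= 7/10
= 0.7000

0.7000


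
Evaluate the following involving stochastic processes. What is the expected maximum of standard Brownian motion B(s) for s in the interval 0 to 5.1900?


E(max B(s)) = sqrt(2t/pi)
= sqrt(2*5.1900/pi)
= sqrt(3.3041)
= 1.8177

1.8177


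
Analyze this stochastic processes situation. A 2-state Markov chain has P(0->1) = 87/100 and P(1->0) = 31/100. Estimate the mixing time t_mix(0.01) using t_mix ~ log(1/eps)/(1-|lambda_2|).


lambda_2 = |1 - p01 - p10| = |1 - 0.8700 - 0.3100| = 0.1800
t_mix ~ log(1/eps)/(1 - |lambda_2|)
= log(100)/(1 - 0.1800) = 4.6052/0.8200
= 5.6161

5.6161


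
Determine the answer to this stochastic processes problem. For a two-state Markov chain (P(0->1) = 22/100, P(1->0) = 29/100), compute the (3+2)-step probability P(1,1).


P^5 = P^3 * P^2
Computing via matrix multiplication of the transition matrix.
Entry (1,1) of P^5 = 0.4474

0.4474


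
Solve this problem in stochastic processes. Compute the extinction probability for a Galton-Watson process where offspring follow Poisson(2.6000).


Since mu = 2.6000 > 1, extinction prob q < 1.
Solve s = exp(mu*(s-1)) iteratively.
q = 0.0951

0.0951


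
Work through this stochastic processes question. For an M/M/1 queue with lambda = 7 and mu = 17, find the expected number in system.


rho = 7/17 = 0.4118
L = rho/(1-rho)
= 0.4118/0.5882
= 0.7000

0.7000


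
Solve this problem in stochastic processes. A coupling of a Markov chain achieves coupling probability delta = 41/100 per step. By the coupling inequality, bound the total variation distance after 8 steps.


TV distance bound <= (1-delta)^n
= (1 - 0.4100)^8
= 0.5900^8
= 0.0147

0.0147


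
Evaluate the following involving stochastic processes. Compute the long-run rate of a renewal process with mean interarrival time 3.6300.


Long-run renewal rate = 1/E(X)
= 1/3.6300
= 0.2755

0.2755


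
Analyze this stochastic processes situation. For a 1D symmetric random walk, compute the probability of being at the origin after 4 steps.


P(S(4) = 0) = C(4,2) / 4^2
= 6 / 16
= 0.3750

0.3750


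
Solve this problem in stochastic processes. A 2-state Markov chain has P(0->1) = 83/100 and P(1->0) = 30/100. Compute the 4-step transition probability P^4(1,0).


Computing P^4 by matrix multiplication.
P = [[0.1700, 0.8300], [0.3000, 0.7000]]
After raising P to the power 4:
P^4(1,0) = 0.2654

0.2654


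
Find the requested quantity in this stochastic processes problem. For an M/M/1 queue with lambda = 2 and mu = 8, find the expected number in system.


rho = 2/8 = 0.2500
L = rho/(1-rho)
= 0.2500/0.7500
= 0.3333

0.3333


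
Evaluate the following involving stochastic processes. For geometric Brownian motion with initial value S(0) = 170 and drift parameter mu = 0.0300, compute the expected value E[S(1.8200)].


E[S(t)] = S(0) * exp(mu * t)
= 170 * exp(0.0300 * 1.8200)
= 170 * 1.0561
= 179.5401

179.5401


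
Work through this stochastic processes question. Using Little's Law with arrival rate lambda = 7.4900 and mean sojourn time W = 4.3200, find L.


Little's Law: L = lambda * W
= 7.4900 * 4.3200
= 32.3568

32.3568


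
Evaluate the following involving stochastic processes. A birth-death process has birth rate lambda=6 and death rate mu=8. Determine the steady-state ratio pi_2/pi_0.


For birth-death process, pi_n/pi_0 = (lambda/mu)^n
= (6/8)^2
= 0.5625

0.5625


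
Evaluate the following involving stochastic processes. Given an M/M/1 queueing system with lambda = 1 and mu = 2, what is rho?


rho = lambda/mu
= 1/2
= 0.5000

0.5000


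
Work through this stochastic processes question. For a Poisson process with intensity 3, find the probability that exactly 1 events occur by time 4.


P(N(t)=k) = (lambda*t)^k * exp(-lambda*t) / k!
lambda*t = 12
= 12^1 * exp(-12) / 1!
= 12 * 6.1442e-06 / 1
= 7.3731e-05

7.3731e-05


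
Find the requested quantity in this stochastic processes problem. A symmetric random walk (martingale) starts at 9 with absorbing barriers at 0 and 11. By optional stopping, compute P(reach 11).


By optional stopping theorem: E(M at tau) = M(0) = 9
P(hit 11)*11 + P(hit 0)*0 = 9
P(hit 11) = (9 - 0)/(11 - 0) = 9/11 = 0.8182

0.8182


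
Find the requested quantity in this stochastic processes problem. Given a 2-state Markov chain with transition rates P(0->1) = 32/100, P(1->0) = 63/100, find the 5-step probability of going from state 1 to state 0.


Computing P^5 by matrix multiplication.
P = [[0.6800, 0.3200], [0.6300, 0.3700]]
After raising P to the power 5:
P^5(1,0) = 0.6632

0.6632


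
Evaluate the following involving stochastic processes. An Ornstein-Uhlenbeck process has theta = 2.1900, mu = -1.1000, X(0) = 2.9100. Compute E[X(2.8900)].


E[X(t)] = mu + (X(0) - mu)*exp(-theta*t)
= -1.1000 + (2.9100 - -1.1000)*exp(-2.1900*2.8900)
= -1.1000 + 4.0100 * 0.0018
= -1.0928

-1.0928


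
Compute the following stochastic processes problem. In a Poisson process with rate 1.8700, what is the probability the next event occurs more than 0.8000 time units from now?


P(X > t) = exp(-lambda * t)
= exp(-1.8700 * 0.8000)
= exp(-1.4960) = 0.2240

0.2240


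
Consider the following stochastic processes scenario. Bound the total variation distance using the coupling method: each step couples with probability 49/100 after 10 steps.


TV distance bound <= (1-delta)^n
= (1 - 0.4900)^10
= 0.5100^10
= 0.0012

0.0012


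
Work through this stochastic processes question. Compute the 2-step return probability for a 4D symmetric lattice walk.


P(return in 2 steps) = P(reverse first step) = 1/(2d)
= 1/8
= 0.1250

0.1250


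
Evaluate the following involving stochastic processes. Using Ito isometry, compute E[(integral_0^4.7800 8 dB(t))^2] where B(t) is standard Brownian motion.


By Ito isometry: E[(int f dB)^2] = int f^2 dt
= 8^2 * 4.7800
= 64 * 4.7800 = 305.9200

305.9200


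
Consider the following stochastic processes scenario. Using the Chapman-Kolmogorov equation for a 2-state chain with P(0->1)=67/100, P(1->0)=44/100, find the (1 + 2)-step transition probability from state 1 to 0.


P^3 = P^1 * P^2
Computing via matrix multiplication of the transition matrix.
Entry (1,0) of P^3 = 0.3969

0.3969


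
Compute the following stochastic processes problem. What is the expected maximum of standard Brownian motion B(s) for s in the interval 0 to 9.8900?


E(max B(s)) = sqrt(2t/pi)
= sqrt(2*9.8900/pi)
= sqrt(6.2962)
= 2.5092

2.5092


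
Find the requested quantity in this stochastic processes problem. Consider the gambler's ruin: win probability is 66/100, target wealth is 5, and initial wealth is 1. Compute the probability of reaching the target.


Gambler's ruin formula:
r = q/p = 0.3400/0.6600 = 0.5152
P(win) = (1 - r^i)/(1 - r^N)
= (1 - 0.5152^1)/(1 - 0.5152^5)
= 0.5031

0.5031


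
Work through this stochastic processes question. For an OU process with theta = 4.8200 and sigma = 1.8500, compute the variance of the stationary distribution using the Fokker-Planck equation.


Stationary variance = sigma^2 / (2*theta)
= 1.8500^2 / (2*4.8200)
= 3.4225 / 9.6400
= 0.3550

0.3550


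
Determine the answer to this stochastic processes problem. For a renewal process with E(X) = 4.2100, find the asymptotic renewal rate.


Long-run renewal rate = 1/E(X)
= 1/4.2100
= 0.2375

0.2375


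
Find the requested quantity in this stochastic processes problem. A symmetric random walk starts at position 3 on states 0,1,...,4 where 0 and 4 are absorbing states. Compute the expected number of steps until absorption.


For symmetric RW on 0,...,N with absorbing barriers, E(i) = i*(N-i)
E(3) = 3 * 1 = 3

3


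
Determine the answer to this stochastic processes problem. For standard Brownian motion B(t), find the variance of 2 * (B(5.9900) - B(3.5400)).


Var(alpha*(B(t)-B(s))) = alpha^2 * (t-s)
= 2^2 * (5.9900 - 3.5400)
= 4 * 2.4500
= 9.8000

9.8000


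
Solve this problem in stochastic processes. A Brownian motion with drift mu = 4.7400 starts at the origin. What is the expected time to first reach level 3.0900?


Expected first passage time = a/mu
= 3.0900/4.7400
= 0.6519

0.6519


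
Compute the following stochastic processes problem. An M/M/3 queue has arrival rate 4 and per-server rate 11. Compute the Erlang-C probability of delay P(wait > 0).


a = lambda/mu = 0.3636
rho = a/c = 0.1212
Erlang-C formula applied:
C(c,a) = 0.0063

0.0063


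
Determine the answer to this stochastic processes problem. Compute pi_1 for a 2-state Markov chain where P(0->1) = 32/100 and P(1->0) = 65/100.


Stationary distribution: pi_0 = p10/(p01+p10), pi_1 = p01/(p01+p10)
p01 = 0.3200, p10 = 0.6500
pi_1 = 0.3299

0.3299


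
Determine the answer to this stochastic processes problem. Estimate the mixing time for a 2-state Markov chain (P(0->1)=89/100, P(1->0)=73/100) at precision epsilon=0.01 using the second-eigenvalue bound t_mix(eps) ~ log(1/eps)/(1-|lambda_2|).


lambda_2 = |1 - p01 - p10| = |1 - 0.8900 - 0.7300| = 0.6200
t_mix ~ log(1/eps)/(1 - |lambda_2|)
= log(100)/(1 - 0.6200) = 4.6052/0.3800
= 12.1189

12.1189


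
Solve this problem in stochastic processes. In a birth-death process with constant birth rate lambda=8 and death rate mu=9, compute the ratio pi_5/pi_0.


For birth-death process, pi_n/pi_0 = (lambda/mu)^n
= (8/9)^5
= 0.5549

0.5549


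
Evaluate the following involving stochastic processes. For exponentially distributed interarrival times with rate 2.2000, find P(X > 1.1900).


P(X > t) = exp(-lambda * t)
= exp(-2.2000 * 1.1900)
= exp(-2.6180) = 0.0729

0.0729


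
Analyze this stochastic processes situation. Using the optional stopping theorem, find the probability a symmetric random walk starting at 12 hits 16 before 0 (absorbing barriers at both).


By optional stopping theorem: E(M at tau) = M(0) = 12
P(hit 16)*16 + P(hit 0)*0 = 12
P(hit 16) = (12 - 0)/(16 - 0) = 3/4 = 0.7500

0.7500


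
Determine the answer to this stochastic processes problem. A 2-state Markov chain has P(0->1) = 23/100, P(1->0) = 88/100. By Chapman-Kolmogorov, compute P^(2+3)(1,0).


P^5 = P^2 * P^3
Computing via matrix multiplication of the transition matrix.
Entry (1,0) of P^5 = 0.7928

0.7928


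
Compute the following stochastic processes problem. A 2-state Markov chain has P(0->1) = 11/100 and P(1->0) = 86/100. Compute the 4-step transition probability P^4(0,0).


Computing P^4 by matrix multiplication.
P = [[0.8900, 0.1100], [0.8600, 0.1400]]
After raising P to the power 4:
P^4(0,0) = 0.8866

0.8866


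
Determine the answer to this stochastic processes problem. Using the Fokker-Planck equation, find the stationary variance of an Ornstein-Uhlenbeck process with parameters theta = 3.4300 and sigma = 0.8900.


Stationary variance = sigma^2 / (2*theta)
= 0.8900^2 / (2*3.4300)
= 0.7921 / 6.8600
= 0.1155

0.1155


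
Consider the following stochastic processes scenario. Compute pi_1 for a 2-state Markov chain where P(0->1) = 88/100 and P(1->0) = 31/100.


Stationary distribution: pi_0 = p10/(p01+p10), pi_1 = p01/(p01+p10)
p01 = 0.8800, p10 = 0.3100
pi_1 = 0.7395

0.7395


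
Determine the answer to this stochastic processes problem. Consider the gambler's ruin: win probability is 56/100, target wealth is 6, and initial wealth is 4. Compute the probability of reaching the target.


Gambler's ruin formula:
r = q/p = 0.4400/0.5600 = 0.7857
P(win) = (1 - r^i)/(1 - r^N)
= (1 - 0.7857^4)/(1 - 0.7857^6)
= 0.8093

0.8093


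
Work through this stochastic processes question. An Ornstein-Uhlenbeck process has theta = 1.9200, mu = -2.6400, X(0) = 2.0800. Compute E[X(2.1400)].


E[X(t)] = mu + (X(0) - mu)*exp(-theta*t)
= -2.6400 + (2.0800 - -2.6400)*exp(-1.9200*2.1400)
= -2.6400 + 4.7200 * 0.0164
= -2.5625

-2.5625


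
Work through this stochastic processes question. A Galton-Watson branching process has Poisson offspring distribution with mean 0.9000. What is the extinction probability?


Since mu = 0.9000 <= 1, extinction probability = 1.

1.0000


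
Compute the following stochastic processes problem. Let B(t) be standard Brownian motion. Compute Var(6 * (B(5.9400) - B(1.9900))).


Var(alpha*(B(t)-B(s))) = alpha^2 * (t-s)
= 6^2 * (5.9400 - 1.9900)
= 36 * 3.9500
= 142.2000

142.2000


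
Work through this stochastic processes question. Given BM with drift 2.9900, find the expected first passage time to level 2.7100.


Expected first passage time = a/mu
= 2.7100/2.9900
= 0.9064

0.9064


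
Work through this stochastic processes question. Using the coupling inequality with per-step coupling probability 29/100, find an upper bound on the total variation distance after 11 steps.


TV distance bound <= (1-delta)^n
= (1 - 0.2900)^11
= 0.7100^11
= 0.0231

0.0231


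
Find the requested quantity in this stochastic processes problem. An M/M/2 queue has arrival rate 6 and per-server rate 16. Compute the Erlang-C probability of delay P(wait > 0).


a = lambda/mu = 0.3750
rho = a/c = 0.1875
Erlang-C formula applied:
C(c,a) = 0.0592

0.0592


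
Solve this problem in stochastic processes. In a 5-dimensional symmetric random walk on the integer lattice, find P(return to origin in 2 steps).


P(return in 2 steps) = P(reverse first step) = 1/(2d)
= 1/10
= 0.1000

0.1000


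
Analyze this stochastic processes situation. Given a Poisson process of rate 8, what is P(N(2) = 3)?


P(N(t)=k) = (lambda*t)^k * exp(-lambda*t) / k!
lambda*t = 16
= 16^3 * exp(-16) / 3!
= 4096 * 1.1254e-07 / 6
= 7.6824e-05

7.6824e-05


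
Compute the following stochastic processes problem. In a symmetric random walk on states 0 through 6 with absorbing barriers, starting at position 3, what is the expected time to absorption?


For symmetric RW on 0,...,N with absorbing barriers, E(i) = i*(N-i)
E(3) = 3 * 3 = 9

9


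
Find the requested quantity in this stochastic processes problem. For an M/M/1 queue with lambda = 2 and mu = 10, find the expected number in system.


rho = 2/10 = 0.2000
L = rho/(1-rho)
= 0.2000/0.8000
= 0.2500

0.2500


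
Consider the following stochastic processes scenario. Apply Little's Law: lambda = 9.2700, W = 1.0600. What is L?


Little's Law: L = lambda * W
= 9.2700 * 1.0600
= 9.8262

9.8262


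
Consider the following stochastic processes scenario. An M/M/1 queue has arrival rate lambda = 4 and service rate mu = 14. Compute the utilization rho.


rho = lambda/mu
= 4/14
= 0.2857

0.2857


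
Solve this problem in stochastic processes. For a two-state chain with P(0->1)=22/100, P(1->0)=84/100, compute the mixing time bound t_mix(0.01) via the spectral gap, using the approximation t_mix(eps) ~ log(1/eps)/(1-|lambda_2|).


lambda_2 = |1 - p01 - p10| = |1 - 0.2200 - 0.8400| = 0.0600
t_mix ~ log(1/eps)/(1 - |lambda_2|)
= log(100)/(1 - 0.0600) = 4.6052/0.9400
= 4.8991

4.8991


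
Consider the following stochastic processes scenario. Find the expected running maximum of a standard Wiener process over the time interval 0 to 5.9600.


E(max B(s)) = sqrt(2t/pi)
= sqrt(2*5.9600/pi)
= sqrt(3.7943)
= 1.9479

1.9479


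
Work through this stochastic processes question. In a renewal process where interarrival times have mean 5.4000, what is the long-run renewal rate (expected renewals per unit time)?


Long-run renewal rate = 1/E(X)
= 1/5.4000
= 0.1852

0.1852


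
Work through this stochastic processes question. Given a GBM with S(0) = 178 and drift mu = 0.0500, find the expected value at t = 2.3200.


E[S(t)] = S(0) * exp(mu * t)
= 178 * exp(0.0500 * 2.3200)
= 178 * 1.1230
= 199.8933

199.8933


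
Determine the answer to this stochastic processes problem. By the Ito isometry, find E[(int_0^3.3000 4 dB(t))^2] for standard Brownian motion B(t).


By Ito isometry: E[(int f dB)^2] = int f^2 dt
= 4^2 * 3.3000
= 16 * 3.3000 = 52.8000

52.8000


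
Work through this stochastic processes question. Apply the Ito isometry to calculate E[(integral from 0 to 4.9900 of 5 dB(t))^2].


By Ito isometry: E[(int f dB)^2] = int f^2 dt
= 5^2 * 4.9900
= 25 * 4.9900 = 124.7500

124.7500


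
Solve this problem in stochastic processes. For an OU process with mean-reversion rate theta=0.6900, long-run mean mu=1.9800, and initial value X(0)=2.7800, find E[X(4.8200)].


E[X(t)] = mu + (X(0) - mu)*exp(-theta*t)
= 1.9800 + (2.7800 - 1.9800)*exp(-0.6900*4.8200)
= 1.9800 + 0.8000 * 0.0359
= 2.0088

2.0088


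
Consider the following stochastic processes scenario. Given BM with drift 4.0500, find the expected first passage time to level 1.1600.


Expected first passage time = a/mu
= 1.1600/4.0500
= 0.2864

0.2864


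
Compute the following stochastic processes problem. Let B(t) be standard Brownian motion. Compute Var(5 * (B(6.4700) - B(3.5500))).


Var(alpha*(B(t)-B(s))) = alpha^2 * (t-s)
= 5^2 * (6.4700 - 3.5500)
= 25 * 2.9200
= 73.0000

73.0000


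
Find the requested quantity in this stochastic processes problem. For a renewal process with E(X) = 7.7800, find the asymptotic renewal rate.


Long-run renewal rate = 1/E(X)
= 1/7.7800
= 0.1285

0.1285


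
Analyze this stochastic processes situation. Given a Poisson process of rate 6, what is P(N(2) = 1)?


P(N(t)=k) = (lambda*t)^k * exp(-lambda*t) / k!
lambda*t = 12
= 12^1 * exp(-12) / 1!
= 12 * 6.1442e-06 / 1
= 7.3731e-05

7.3731e-05


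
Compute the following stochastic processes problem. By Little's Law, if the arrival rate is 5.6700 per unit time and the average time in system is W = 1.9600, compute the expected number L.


Little's Law: L = lambda * W
= 5.6700 * 1.9600
= 11.1132

11.1132


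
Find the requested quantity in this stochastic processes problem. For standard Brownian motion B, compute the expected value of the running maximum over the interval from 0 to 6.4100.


E(max B(s)) = sqrt(2t/pi)
= sqrt(2*6.4100/pi)
= sqrt(4.0807)
= 2.0201

2.0201


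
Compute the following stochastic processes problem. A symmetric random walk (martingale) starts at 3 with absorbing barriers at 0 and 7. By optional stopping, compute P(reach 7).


By optional stopping theorem: E(M at tau) = M(0) = 3
P(hit 7)*7 + P(hit 0)*0 = 3
P(hit 7) = (3 - 0)/(7 - 0) = 3/7 = 0.4286

0.4286


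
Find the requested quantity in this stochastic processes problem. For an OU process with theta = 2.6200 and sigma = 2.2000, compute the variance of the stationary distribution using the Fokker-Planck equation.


Stationary variance = sigma^2 / (2*theta)
= 2.2000^2 / (2*2.6200)
= 4.8400 / 5.2400
= 0.9237

0.9237


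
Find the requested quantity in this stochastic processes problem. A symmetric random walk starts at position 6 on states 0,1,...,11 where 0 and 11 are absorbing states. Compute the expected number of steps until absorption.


For symmetric RW on 0,...,N with absorbing barriers, E(i) = i*(N-i)
E(6) = 6 * 5 = 30

30


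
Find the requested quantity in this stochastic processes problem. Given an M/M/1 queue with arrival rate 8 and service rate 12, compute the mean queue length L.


rho = 8/12 = 0.6667
L = rho/(1-rho)
= 0.6667/0.3333
= 2.0000

2.0000


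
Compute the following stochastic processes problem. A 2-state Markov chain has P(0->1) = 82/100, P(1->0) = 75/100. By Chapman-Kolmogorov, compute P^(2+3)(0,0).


P^5 = P^2 * P^3
Computing via matrix multiplication of the transition matrix.
Entry (0,0) of P^5 = 0.4463

0.4463


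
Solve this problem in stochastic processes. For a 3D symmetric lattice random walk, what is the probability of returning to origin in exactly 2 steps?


P(return in 2 steps) = P(reverse first step) = 1/(2d)
= 1/6
= 0.1667

0.1667


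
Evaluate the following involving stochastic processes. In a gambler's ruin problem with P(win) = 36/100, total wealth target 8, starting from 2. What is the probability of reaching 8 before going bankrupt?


Gambler's ruin formula:
r = q/p = 0.6400/0.3600 = 1.7778
P(win) = (1 - r^i)/(1 - r^N)
= (1 - 1.7778^2)/(1 - 1.7778^8)
= 0.0219

0.0219


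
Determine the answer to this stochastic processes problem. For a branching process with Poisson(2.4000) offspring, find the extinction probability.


Since mu = 2.4000 > 1, extinction prob q < 1.
Solve s = exp(mu*(s-1)) iteratively.
q = 0.1214

0.1214


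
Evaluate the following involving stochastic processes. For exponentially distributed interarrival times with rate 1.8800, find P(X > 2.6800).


P(X > t) = exp(-lambda * t)
= exp(-1.8800 * 2.6800)
= exp(-5.0384) = 0.0065

0.0065


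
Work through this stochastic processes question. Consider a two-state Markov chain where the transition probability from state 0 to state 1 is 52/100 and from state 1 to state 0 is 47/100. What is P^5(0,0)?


Computing P^5 by matrix multiplication.
P = [[0.4800, 0.5200], [0.4700, 0.5300]]
After raising P to the power 5:
P^5(0,0) = 0.4747

0.4747


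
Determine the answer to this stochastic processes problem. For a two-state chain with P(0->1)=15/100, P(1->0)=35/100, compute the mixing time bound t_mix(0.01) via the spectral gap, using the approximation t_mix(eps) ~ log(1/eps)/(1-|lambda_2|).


lambda_2 = |1 - p01 - p10| = |1 - 0.1500 - 0.3500| = 0.5000
t_mix ~ log(1/eps)/(1 - |lambda_2|)
= log(100)/(1 - 0.5000) = 4.6052/0.5000
= 9.2103

9.2103


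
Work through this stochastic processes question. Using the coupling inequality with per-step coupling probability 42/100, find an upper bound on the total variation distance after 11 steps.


TV distance bound <= (1-delta)^n
= (1 - 0.4200)^11
= 0.5800^11
= 0.0025

0.0025
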